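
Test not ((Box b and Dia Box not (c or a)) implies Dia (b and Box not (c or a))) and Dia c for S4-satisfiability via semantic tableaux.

Unsatisfiable

1. not ((Box b and Dia Box not (c or a)) implies Dia (b and Box not (c or a))) and Dia c, 0
2. not ((Box b and Dia Box not (c or a)) implies Dia (b and Box not (c or a))), 0   [and-rule on 1]
3. Dia c, 0   [and-rule on 1]
4. Box b and Dia Box not (c or a), 0   [neg-implies-rule on 2]
5. not Dia (b and Box not (c or a)), 0   [neg-implies-rule on 2]
6. Box b, 0   [and-rule on 4]
7. Dia Box not (c or a), 0   [and-rule on 4]
8. not (b and Box not (c or a)), 0   [neg-Dia-rule on 5 via 0R0]
9. b, 0   [Box-rule on 6 via 0R0]
10. not Box not (c or a), 0   [neg-and-rule on 8 (branches; this branch)]
11. c, 1   [Dia-rule on 3: fresh world 1, 0R1]
12. not (b and Box not (c or a)), 1   [neg-Dia-rule on 5 via 0R1]
13. b, 1   [Box-rule on 6 via 0R1]
14. not Box not (c or a), 1   [neg-and-rule on 12 (branches; this branch)]
15. Box not (c or a), 2   [Dia-rule on 7: fresh world 2, 0R2]
16. not (b and Box not (c or a)), 2   [neg-Dia-rule on 5 via 0R2]
17. b, 2   [Box-rule on 6 via 0R2]
18. not (c or a), 2   [Box-rule on 15 via 2R2]
19. not c, 2   [neg-or-rule on 18]
20. not a, 2   [neg-or-rule on 18]
21. not Box not (c or a), 2   [neg-and-rule on 16 (branches; this branch)]
22. c or a, 3   [neg-Box-rule on 10: fresh world 3, 0R3]
23. not (b and Box not (c or a)), 3   [neg-Dia-rule on 5 via 0R3]
24. b, 3   [Box-rule on 6 via 0R3]
25. a, 3   [or-rule on 22 (branches; this branch)]
26. not Box not (c or a), 3   [neg-and-rule on 23 (branches; this branch)]
27. c or a, 4   [neg-Box-rule on 14: fresh world 4, 1R4]
28. not (b and Box not (c or a)), 4   [neg-Dia-rule on 5 via 0R4]
29. b, 4   [Box-rule on 6 via 0R4]
30. a, 4   [or-rule on 27 (branches; this branch)]
31. not Box not (c or a), 4   [neg-and-rule on 28 (branches; this branch)]
32. c or a, 5   [neg-Box-rule on 21: fresh world 5, 2R5]
33. not (b and Box not (c or a)), 5   [neg-Dia-rule on 5 via 0R5]
34. b, 5   [Box-rule on 6 via 0R5]
35. not (c or a), 5   [Box-rule on 15 via 2R5]
36. not c, 5   [neg-or-rule on 35]
37. not a, 5   [neg-or-rule on 35]
38. a, 5   [or-rule on 32 (branches; this branch)]
Accessibility: 0R0, 0R1, 0R2, 0R3, 0R4, 0R5, 1R1, 1R4, 2R2, 2R5, 3R3, 4R4, 5R5
Branch closes: a and not a both at 5.
(One branch shown.) All branches close.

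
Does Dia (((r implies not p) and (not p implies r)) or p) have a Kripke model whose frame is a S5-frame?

Satisfiable (open branch found)

1. Dia (((r implies not p) and (not p implies r)) or p), w0
2. ((r implies not p) and (not p implies r)) or p, w1
3. p, w1
Accessibility: w0Rw0, w0Rw1, w1Rw0, w1Rw1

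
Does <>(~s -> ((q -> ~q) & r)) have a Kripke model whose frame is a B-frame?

Satisfiable (open branch found)

1. <>(~s -> ((q -> ~q) & r)), w0
2. ~s -> ((q -> ~q) & r), w1   [<>-rule on 1: fresh world w1, w0Rw1]
3. (q -> ~q) & r, w1   [->-rule on 2 (branches; this branch)]
4. q -> ~q, w1   [&-rule on 3]
5. r, w1   [&-rule on 3]
6. ~q, w1   [->-rule on 4 (branches; this branch)]
Accessibility: w0Rw0, w0Rw1, w1Rw0, w1Rw1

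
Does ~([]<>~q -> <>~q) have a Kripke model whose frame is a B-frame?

1. ~([]<>~q -> <>~q), u
2. []<>~q, u   [~->-rule on 1]
3. ~<>~q, u   [~->-rule on 1]
4. <>~q, u   [[]-rule on 2 via uRu]
5. q, u   [~<>-rule on 3 via uRu]
6. ~q, v   [<>-rule on 4: fresh world v, uRv]
7. <>~q, v   [[]-rule on 2 via uRv]
8. q, v   [~<>-rule on 3 via uRv]
Accessibility: uRu, uRv, vRu, vRv
Branch closes: q and ~q both at v.
(One branch shown.) All branches close.

No, unsatisfiable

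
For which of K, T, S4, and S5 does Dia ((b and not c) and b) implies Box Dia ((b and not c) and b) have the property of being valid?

S5

S5-tableau for the negation not (Dia ((b and not c) and b) implies Box Dia ((b and not c) and b)):
1. not (Dia ((b and not c) and b) implies Box Dia ((b and not c) and b)), w0
2. Dia ((b and not c) and b), w0
3. not Box Dia ((b and not c) and b), w0
4. (b and not c) and b, w1
5. b and not c, w1
6. b, w1
7. not c, w1
8. not Dia ((b and not c) and b), w2
9. not ((b and not c) and b), w0
10. not ((b and not c) and b), w1
11. not ((b and not c) and b), w2
12. not (b and not c), w0
13. not (b and not c), w1
14. not b, w2
15. c, w0
16. c, w1
Accessibility: w0Rw0, w0Rw1, w0Rw2, w1Rw0, w1Rw1, w1Rw2, w2Rw0, w2Rw1, w2Rw2
Branch closes: c and not c both at w1.
Every branch closes (one shown): valid in S5.
S4-tableau for the negation not (Dia ((b and not c) and b) implies Box Dia ((b and not c) and b)):
1. not (Dia ((b and not c) and b) implies Box Dia ((b and not c) and b)), w0
2. Dia ((b and not c) and b), w0
3. not Box Dia ((b and not c) and b), w0
4. (b and not c) and b, w1
5. b and not c, w1
6. b, w1
7. not c, w1
8. not Dia ((b and not c) and b), w2
9. not ((b and not c) and b), w2
10. not b, w2
Accessibility: w0Rw0, w0Rw1, w0Rw2, w1Rw1, w2Rw2
Complete open branch: countermodel on an S4-frame, so not valid in S4, nor in K, T (the same frame is also a K-frame and a T-frame).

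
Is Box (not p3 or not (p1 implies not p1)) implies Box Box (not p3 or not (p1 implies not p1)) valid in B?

Invalid (countermodel exists)

Tableau for the negation not (Box (not p3 or not (p1 implies not p1)) implies Box Box (not p3 or not (p1 implies not p1))):
1. not (Box (not p3 or not (p1 implies not p1)) implies Box Box (not p3 or not (p1 implies not p1))), u
2. Box (not p3 or not (p1 implies not p1)), u
3. not Box Box (not p3 or not (p1 implies not p1)), u
4. not p3 or not (p1 implies not p1), u
5. not (p1 implies not p1), u
6. p1, u
7. not Box (not p3 or not (p1 implies not p1)), v
8. not p3 or not (p1 implies not p1), v
9. not (p1 implies not p1), v
10. p1, v
11. not (not p3 or not (p1 implies not p1)), w
12. p3, w
13. p1 implies not p1, w
14. not p1, w
Accessibility: uRu, uRv, vRu, vRv, vRw, wRv, wRw
The negation has an open branch (countermodel exists).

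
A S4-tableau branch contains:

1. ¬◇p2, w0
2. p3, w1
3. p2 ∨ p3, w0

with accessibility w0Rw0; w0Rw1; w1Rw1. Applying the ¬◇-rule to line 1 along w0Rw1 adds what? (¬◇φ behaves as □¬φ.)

¬◇φ behaves as □¬φ: propagate the negated body to each accessible world.

¬p2, w1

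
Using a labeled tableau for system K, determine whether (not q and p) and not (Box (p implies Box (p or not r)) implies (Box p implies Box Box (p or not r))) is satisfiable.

1. (not q and p) and not (Box (p implies Box (p or not r)) implies (Box p implies Box Box (p or not r))), u
2. not q and p, u
3. not (Box (p implies Box (p or not r)) implies (Box p implies Box Box (p or not r))), u
4. not q, u
5. p, u
6. Box (p implies Box (p or not r)), u
7. not (Box p implies Box Box (p or not r)), u
8. Box p, u
9. not Box Box (p or not r), u
10. not Box (p or not r), v
11. p implies Box (p or not r), v
12. p, v
13. Box (p or not r), v
14. not (p or not r), w
15. not p, w
16. r, w
17. p or not r, w
18. not r, w
Accessibility: uRv, vRw
Branch closes: r and not r both at w.
Every branch closes; the branch above is one of them.

Unsatisfiable (every branch closes)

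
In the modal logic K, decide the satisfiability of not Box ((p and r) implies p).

Unsatisfiable

1. not Box ((p and r) implies p), w0
2. not ((p and r) implies p), w1   [neg-Box-rule on 1: fresh world w1, w0Rw1]
3. p and r, w1   [neg-implies-rule on 2]
4. not p, w1   [neg-implies-rule on 2]
5. p, w1   [and-rule on 3]
6. r, w1   [and-rule on 3]
Accessibility: w0Rw1
Branch closes: p and not p both at w1.
(One branch shown.) All branches close.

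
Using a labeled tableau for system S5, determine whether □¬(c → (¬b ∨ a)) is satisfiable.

Yes, satisfiable

1. □¬(c → (¬b ∨ a)), w0
2. ¬(c → (¬b ∨ a)), w0
3. c, w0
4. ¬(¬b ∨ a), w0
5. b, w0
6. ¬a, w0
Accessibility: w0Rw0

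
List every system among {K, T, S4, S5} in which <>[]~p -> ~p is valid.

S5

S4-tableau for the negation ~(<>[]~p -> ~p):
1. ~(<>[]~p -> ~p), u
2. <>[]~p, u
3. p, u
4. []~p, v
5. ~p, v
Accessibility: uRu, uRv, vRv
Complete open branch: countermodel on an S4-frame, so not valid in S4, nor in K, T (the same frame is also a K-frame and a T-frame).
S5-tableau for the negation ~(<>[]~p -> ~p):
1. ~(<>[]~p -> ~p), u
2. <>[]~p, u
3. p, u
4. []~p, v
5. ~p, u
Accessibility: uRu, uRv, vRu, vRv
Branch closes: p and ~p both at u.
Every branch closes (one shown): valid in S5.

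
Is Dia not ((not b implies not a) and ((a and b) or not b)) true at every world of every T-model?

Not valid

Tableau for the negation not Dia not ((not b implies not a) and ((a and b) or not b)):
1. not Dia not ((not b implies not a) and ((a and b) or not b)), 0
2. (not b implies not a) and ((a and b) or not b), 0
3. not b implies not a, 0
4. (a and b) or not b, 0
5. not a, 0
6. not b, 0
Accessibility: 0R0
The negation has an open branch (countermodel exists).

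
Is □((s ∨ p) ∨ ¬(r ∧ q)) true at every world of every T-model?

Tableau for the negation ¬□((s ∨ p) ∨ ¬(r ∧ q)):
1. ¬□((s ∨ p) ∨ ¬(r ∧ q)), w0
2. ¬((s ∨ p) ∨ ¬(r ∧ q)), w1   [¬□-rule on 1: fresh world w1, w0Rw1]
3. ¬(s ∨ p), w1   [¬∨-rule on 2]
4. r ∧ q, w1   [¬∨-rule on 2]
5. ¬s, w1   [¬∨-rule on 3]
6. ¬p, w1   [¬∨-rule on 3]
7. r, w1   [∧-rule on 4]
8. q, w1   [∧-rule on 4]
Accessibility: w0Rw0, w0Rw1, w1Rw1
The negation has an open branch (countermodel exists).

Not valid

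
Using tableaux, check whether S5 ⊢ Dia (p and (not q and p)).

Tableau for the negation not Dia (p and (not q and p)):
1. not Dia (p and (not q and p)), u
2. not (p and (not q and p)), u
3. not (not q and p), u
4. not p, u
Accessibility: uRu
The negation has an open branch (countermodel exists).

Invalid (countermodel exists)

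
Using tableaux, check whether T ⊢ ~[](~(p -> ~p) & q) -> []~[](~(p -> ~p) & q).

Tableau for the negation ~(~[](~(p -> ~p) & q) -> []~[](~(p -> ~p) & q)):
1. ~(~[](~(p -> ~p) & q) -> []~[](~(p -> ~p) & q)), 0
2. ~[](~(p -> ~p) & q), 0   [~->-rule on 1]
3. ~[]~[](~(p -> ~p) & q), 0   [~->-rule on 1]
4. ~(~(p -> ~p) & q), 1   [~[]-rule on 2: fresh world 1, 0R1]
5. ~q, 1   [~&-rule on 4 (branches; this branch)]
6. [](~(p -> ~p) & q), 2   [~[]-rule on 3: fresh world 2, 0R2]
7. ~(p -> ~p) & q, 2   [[]-rule on 6 via 2R2]
8. ~(p -> ~p), 2   [&-rule on 7]
9. q, 2   [&-rule on 7]
10. p, 2   [~->-rule on 8]
Accessibility: 0R0, 0R1, 0R2, 1R1, 2R2
The negation has an open branch (countermodel exists).

No, not valid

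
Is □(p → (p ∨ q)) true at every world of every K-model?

Tableau for the negation ¬□(p → (p ∨ q)):
1. ¬□(p → (p ∨ q)), u
2. ¬(p → (p ∨ q)), v
3. p, v
4. ¬(p ∨ q), v
5. ¬p, v
6. ¬q, v
Accessibility: uRv
Branch closes: p and ¬p both at v.
Every branch of the negation's tableau closes; the branch above is one of them.

Valid in K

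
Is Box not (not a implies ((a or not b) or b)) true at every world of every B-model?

Tableau for the negation not Box not (not a implies ((a or not b) or b)):
1. not Box not (not a implies ((a or not b) or b)), 0
2. not a implies ((a or not b) or b), 1
3. (a or not b) or b, 1
4. b, 1
Accessibility: 0R0, 0R1, 1R0, 1R1
The negation has an open branch (countermodel exists).

No, not valid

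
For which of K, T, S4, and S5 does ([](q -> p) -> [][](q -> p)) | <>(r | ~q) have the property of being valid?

S4, S5

T-tableau for the negation ~(([](q -> p) -> [][](q -> p)) | <>(r | ~q)):
1. ~(([](q -> p) -> [][](q -> p)) | <>(r | ~q)), 0
2. ~([](q -> p) -> [][](q -> p)), 0   [~|-rule on 1]
3. ~<>(r | ~q), 0   [~|-rule on 1]
4. [](q -> p), 0   [~->-rule on 2]
5. ~[][](q -> p), 0   [~->-rule on 2]
6. ~(r | ~q), 0   [~<>-rule on 3 via 0R0]
7. ~r, 0   [~|-rule on 6]
8. q, 0   [~|-rule on 6]
9. q -> p, 0   [[]-rule on 4 via 0R0]
10. p, 0   [->-rule on 9 (branches; this branch)]
11. ~[](q -> p), 1   [~[]-rule on 5: fresh world 1, 0R1]
12. ~(r | ~q), 1   [~<>-rule on 3 via 0R1]
13. ~r, 1   [~|-rule on 12]
14. q, 1   [~|-rule on 12]
15. q -> p, 1   [[]-rule on 4 via 0R1]
16. p, 1   [->-rule on 15 (branches; this branch)]
17. ~(q -> p), 2   [~[]-rule on 11: fresh world 2, 1R2]
18. q, 2   [~->-rule on 17]
19. ~p, 2   [~->-rule on 17]
Accessibility: 0R0, 0R1, 1R1, 1R2, 2R2
Complete open branch: countermodel on a T-frame, so not valid in T, nor in K (the same frame is also a K-frame).
S4-tableau for the negation ~(([](q -> p) -> [][](q -> p)) | <>(r | ~q)):
1. ~(([](q -> p) -> [][](q -> p)) | <>(r | ~q)), 0
2. ~([](q -> p) -> [][](q -> p)), 0   [~|-rule on 1]
3. ~<>(r | ~q), 0   [~|-rule on 1]
4. [](q -> p), 0   [~->-rule on 2]
5. ~[][](q -> p), 0   [~->-rule on 2]
6. ~(r | ~q), 0   [~<>-rule on 3 via 0R0]
7. ~r, 0   [~|-rule on 6]
8. q, 0   [~|-rule on 6]
9. q -> p, 0   [[]-rule on 4 via 0R0]
10. p, 0   [->-rule on 9 (branches; this branch)]
11. ~[](q -> p), 1   [~[]-rule on 5: fresh world 1, 0R1]
12. ~(r | ~q), 1   [~<>-rule on 3 via 0R1]
13. ~r, 1   [~|-rule on 12]
14. q, 1   [~|-rule on 12]
15. q -> p, 1   [[]-rule on 4 via 0R1]
16. p, 1   [->-rule on 15 (branches; this branch)]
17. ~(q -> p), 2   [~[]-rule on 11: fresh world 2, 1R2]
18. q, 2   [~->-rule on 17]
19. ~p, 2   [~->-rule on 17]
20. ~(r | ~q), 2   [~<>-rule on 3 via 0R2]
21. ~r, 2   [~|-rule on 20]
22. q -> p, 2   [[]-rule on 4 via 0R2]
23. p, 2   [->-rule on 22 (branches; this branch)]
Accessibility: 0R0, 0R1, 0R2, 1R1, 1R2, 2R2
Branch closes: p and ~p both at 2.
Every branch closes (one shown): valid in S4, hence also in S5 (every theorem of S4 is a theorem of S5).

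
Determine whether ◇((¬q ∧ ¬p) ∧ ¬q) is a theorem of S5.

Not valid

Tableau for the negation ¬◇((¬q ∧ ¬p) ∧ ¬q):
1. ¬◇((¬q ∧ ¬p) ∧ ¬q), w0
2. ¬((¬q ∧ ¬p) ∧ ¬q), w0
3. q, w0
Accessibility: w0Rw0
The negation has an open branch (countermodel exists).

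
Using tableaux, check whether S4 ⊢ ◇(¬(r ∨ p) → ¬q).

Tableau for the negation ¬◇(¬(r ∨ p) → ¬q):
1. ¬◇(¬(r ∨ p) → ¬q), w0
2. ¬(¬(r ∨ p) → ¬q), w0   [¬◇-rule on 1 via w0Rw0]
3. ¬(r ∨ p), w0   [¬→-rule on 2]
4. q, w0   [¬→-rule on 2]
5. ¬r, w0   [¬∨-rule on 3]
6. ¬p, w0   [¬∨-rule on 3]
Accessibility: w0Rw0
The negation has an open branch (countermodel exists).

Not valid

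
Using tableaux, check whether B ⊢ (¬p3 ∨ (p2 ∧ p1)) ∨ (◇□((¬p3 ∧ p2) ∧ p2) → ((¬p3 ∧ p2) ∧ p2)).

Tableau for the negation ¬((¬p3 ∨ (p2 ∧ p1)) ∨ (◇□((¬p3 ∧ p2) ∧ p2) → ((¬p3 ∧ p2) ∧ p2))):
1. ¬((¬p3 ∨ (p2 ∧ p1)) ∨ (◇□((¬p3 ∧ p2) ∧ p2) → ((¬p3 ∧ p2) ∧ p2))), u
2. ¬(¬p3 ∨ (p2 ∧ p1)), u
3. ¬(◇□((¬p3 ∧ p2) ∧ p2) → ((¬p3 ∧ p2) ∧ p2)), u
4. p3, u
5. ¬(p2 ∧ p1), u
6. ◇□((¬p3 ∧ p2) ∧ p2), u
7. ¬((¬p3 ∧ p2) ∧ p2), u
8. ¬p1, u
9. ¬(¬p3 ∧ p2), u
10. □((¬p3 ∧ p2) ∧ p2), v
11. (¬p3 ∧ p2) ∧ p2, u
12. ¬p3 ∧ p2, u
13. p2, u
14. ¬p3, u
Accessibility: uRu, uRv, vRu, vRv
Branch closes: p3 and ¬p3 both at u.
Every branch of the negation's tableau closes; the branch above is one of them.

Valid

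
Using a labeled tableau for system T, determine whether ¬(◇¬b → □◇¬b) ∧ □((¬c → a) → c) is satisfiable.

1. ¬(◇¬b → □◇¬b) ∧ □((¬c → a) → c), w0
2. ¬(◇¬b → □◇¬b), w0   [∧-rule on 1]
3. □((¬c → a) → c), w0   [∧-rule on 1]
4. ◇¬b, w0   [¬→-rule on 2]
5. ¬□◇¬b, w0   [¬→-rule on 2]
6. (¬c → a) → c, w0   [□-rule on 3 via w0Rw0]
7. c, w0   [→-rule on 6 (branches; this branch)]
8. ¬b, w1   [◇-rule on 4: fresh world w1, w0Rw1]
9. (¬c → a) → c, w1   [□-rule on 3 via w0Rw1]
10. c, w1   [→-rule on 9 (branches; this branch)]
11. ¬◇¬b, w2   [¬□-rule on 5: fresh world w2, w0Rw2]
12. (¬c → a) → c, w2   [□-rule on 3 via w0Rw2]
13. b, w2   [¬◇-rule on 11 via w2Rw2]
14. c, w2   [→-rule on 12 (branches; this branch)]
Accessibility: w0Rw0, w0Rw1, w0Rw2, w1Rw1, w2Rw2

Yes, satisfiable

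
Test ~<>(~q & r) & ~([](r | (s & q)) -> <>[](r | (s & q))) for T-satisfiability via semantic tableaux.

1. ~<>(~q & r) & ~([](r | (s & q)) -> <>[](r | (s & q))), 0
2. ~<>(~q & r), 0
3. ~([](r | (s & q)) -> <>[](r | (s & q))), 0
4. [](r | (s & q)), 0
5. ~<>[](r | (s & q)), 0
6. ~(~q & r), 0
7. r | (s & q), 0
8. ~[](r | (s & q)), 0
9. ~r, 0
10. s & q, 0
11. s, 0
12. q, 0
13. ~(r | (s & q)), 1
14. ~r, 1
15. ~(s & q), 1
16. ~(~q & r), 1
17. r | (s & q), 1
18. ~[](r | (s & q)), 1
19. ~q, 1
20. s & q, 1
21. s, 1
22. q, 1
Accessibility: 0R0, 0R1, 1R1
Branch closes: q and ~q both at 1.
Every branch closes; the branch above is one of them.

No, unsatisfiable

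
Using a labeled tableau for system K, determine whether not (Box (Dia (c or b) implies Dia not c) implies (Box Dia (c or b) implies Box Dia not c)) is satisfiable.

No, unsatisfiable

1. not (Box (Dia (c or b) implies Dia not c) implies (Box Dia (c or b) implies Box Dia not c)), w0
2. Box (Dia (c or b) implies Dia not c), w0   [neg-implies-rule on 1]
3. not (Box Dia (c or b) implies Box Dia not c), w0   [neg-implies-rule on 1]
4. Box Dia (c or b), w0   [neg-implies-rule on 3]
5. not Box Dia not c, w0   [neg-implies-rule on 3]
6. not Dia not c, w1   [neg-Box-rule on 5: fresh world w1, w0Rw1]
7. Dia (c or b) implies Dia not c, w1   [Box-rule on 2 via w0Rw1]
8. Dia (c or b), w1   [Box-rule on 4 via w0Rw1]
9. Dia not c, w1   [implies-rule on 7 (branches; this branch)]
10. c or b, w2   [Dia-rule on 8: fresh world w2, w1Rw2]
11. c, w2   [neg-Dia-rule on 6 via w1Rw2]
12. b, w2   [or-rule on 10 (branches; this branch)]
13. not c, w3   [Dia-rule on 9: fresh world w3, w1Rw3]
14. c, w3   [neg-Dia-rule on 6 via w1Rw3]
Accessibility: w0Rw1, w1Rw2, w1Rw3
Branch closes: c and not c both at w3.
Every branch closes; the branch above is one of them.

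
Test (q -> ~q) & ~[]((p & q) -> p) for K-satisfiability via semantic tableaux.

1. (q -> ~q) & ~[]((p & q) -> p), u
2. q -> ~q, u
3. ~[]((p & q) -> p), u
4. ~q, u
5. ~((p & q) -> p), v
6. p & q, v
7. ~p, v
8. p, v
9. q, v
Accessibility: uRv
Branch closes: p and ~p both at v.
(One branch shown.) All branches close.

Unsatisfiable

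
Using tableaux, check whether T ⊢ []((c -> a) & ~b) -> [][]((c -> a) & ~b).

No, not valid

Tableau for the negation ~([]((c -> a) & ~b) -> [][]((c -> a) & ~b)):
1. ~([]((c -> a) & ~b) -> [][]((c -> a) & ~b)), w0
2. []((c -> a) & ~b), w0   [~->-rule on 1]
3. ~[][]((c -> a) & ~b), w0   [~->-rule on 1]
4. (c -> a) & ~b, w0   [[]-rule on 2 via w0Rw0]
5. c -> a, w0   [&-rule on 4]
6. ~b, w0   [&-rule on 4]
7. a, w0   [->-rule on 5 (branches; this branch)]
8. ~[]((c -> a) & ~b), w1   [~[]-rule on 3: fresh world w1, w0Rw1]
9. (c -> a) & ~b, w1   [[]-rule on 2 via w0Rw1]
10. c -> a, w1   [&-rule on 9]
11. ~b, w1   [&-rule on 9]
12. a, w1   [->-rule on 10 (branches; this branch)]
13. ~((c -> a) & ~b), w2   [~[]-rule on 8: fresh world w2, w1Rw2]
14. b, w2   [~&-rule on 13 (branches; this branch)]
Accessibility: w0Rw0, w0Rw1, w1Rw1, w1Rw2, w2Rw2
The negation has an open branch (countermodel exists).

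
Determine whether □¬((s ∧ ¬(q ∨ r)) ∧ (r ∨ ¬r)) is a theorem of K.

Tableau for the negation ¬□¬((s ∧ ¬(q ∨ r)) ∧ (r ∨ ¬r)):
1. ¬□¬((s ∧ ¬(q ∨ r)) ∧ (r ∨ ¬r)), u
2. (s ∧ ¬(q ∨ r)) ∧ (r ∨ ¬r), v
3. s ∧ ¬(q ∨ r), v
4. r ∨ ¬r, v
5. s, v
6. ¬(q ∨ r), v
7. ¬q, v
8. ¬r, v
Accessibility: uRv
The negation has an open branch (countermodel exists).

Invalid (countermodel exists)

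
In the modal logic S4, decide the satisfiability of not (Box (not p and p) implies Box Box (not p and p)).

1. not (Box (not p and p) implies Box Box (not p and p)), 0
2. Box (not p and p), 0   [neg-implies-rule on 1]
3. not Box Box (not p and p), 0   [neg-implies-rule on 1]
4. not p and p, 0   [Box-rule on 2 via 0R0]
5. not p, 0   [and-rule on 4]
6. p, 0   [and-rule on 4]
Accessibility: 0R0
Branch closes: p and not p both at 0.
(One branch shown.) All branches close.

No, unsatisfiable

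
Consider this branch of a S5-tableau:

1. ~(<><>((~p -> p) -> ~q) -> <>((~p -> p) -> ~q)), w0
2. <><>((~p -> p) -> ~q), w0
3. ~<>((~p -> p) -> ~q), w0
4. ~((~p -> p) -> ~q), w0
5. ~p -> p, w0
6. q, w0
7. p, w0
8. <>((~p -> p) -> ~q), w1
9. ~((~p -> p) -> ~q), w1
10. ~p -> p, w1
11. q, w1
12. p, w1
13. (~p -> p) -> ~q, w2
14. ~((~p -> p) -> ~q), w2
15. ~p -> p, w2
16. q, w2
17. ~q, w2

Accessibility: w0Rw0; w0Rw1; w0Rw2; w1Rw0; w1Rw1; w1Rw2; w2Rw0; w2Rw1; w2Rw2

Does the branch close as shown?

Both q and ~q appear at w2.

Closed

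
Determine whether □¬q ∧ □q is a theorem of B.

No, not valid

Tableau for the negation ¬(□¬q ∧ □q):
1. ¬(□¬q ∧ □q), w0
2. ¬□q, w0
3. ¬q, w1
Accessibility: w0Rw0, w0Rw1, w1Rw0, w1Rw1
The negation has an open branch (countermodel exists).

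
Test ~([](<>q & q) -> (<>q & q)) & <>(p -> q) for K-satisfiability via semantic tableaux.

Satisfiable

1. ~([](<>q & q) -> (<>q & q)) & <>(p -> q), 0
2. ~([](<>q & q) -> (<>q & q)), 0
3. <>(p -> q), 0
4. [](<>q & q), 0
5. ~(<>q & q), 0
6. ~q, 0
7. p -> q, 1
8. <>q & q, 1
9. <>q, 1
10. q, 1
11. q, 2
Accessibility: 0R1, 1R2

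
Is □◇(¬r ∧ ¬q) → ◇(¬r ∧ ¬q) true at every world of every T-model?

Tableau for the negation ¬(□◇(¬r ∧ ¬q) → ◇(¬r ∧ ¬q)):
1. ¬(□◇(¬r ∧ ¬q) → ◇(¬r ∧ ¬q)), u
2. □◇(¬r ∧ ¬q), u   [¬→-rule on 1]
3. ¬◇(¬r ∧ ¬q), u   [¬→-rule on 1]
4. ◇(¬r ∧ ¬q), u   [□-rule on 2 via uRu]
5. ¬(¬r ∧ ¬q), u   [¬◇-rule on 3 via uRu]
6. q, u   [¬∧-rule on 5 (branches; this branch)]
7. ¬r ∧ ¬q, v   [◇-rule on 4: fresh world v, uRv]
8. ¬r, v   [∧-rule on 7]
9. ¬q, v   [∧-rule on 7]
10. ◇(¬r ∧ ¬q), v   [□-rule on 2 via uRv]
11. ¬(¬r ∧ ¬q), v   [¬◇-rule on 3 via uRv]
12. q, v   [¬∧-rule on 11 (branches; this branch)]
Accessibility: uRu, uRv, vRv
Branch closes: q and ¬q both at v.
Every branch of the negation's tableau closes; the branch above is one of them.

Yes, valid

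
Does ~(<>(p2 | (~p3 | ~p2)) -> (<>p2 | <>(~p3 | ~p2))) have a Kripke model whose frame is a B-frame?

1. ~(<>(p2 | (~p3 | ~p2)) -> (<>p2 | <>(~p3 | ~p2))), u
2. <>(p2 | (~p3 | ~p2)), u   [~->-rule on 1]
3. ~(<>p2 | <>(~p3 | ~p2)), u   [~->-rule on 1]
4. ~<>p2, u   [~|-rule on 3]
5. ~<>(~p3 | ~p2), u   [~|-rule on 3]
6. ~p2, u   [~<>-rule on 4 via uRu]
7. ~(~p3 | ~p2), u   [~<>-rule on 5 via uRu]
8. p3, u   [~|-rule on 7]
9. p2, u   [~|-rule on 7]
Accessibility: uRu
Branch closes: p2 and ~p2 both at u.
Every branch closes; the branch above is one of them.

Unsatisfiable (every branch closes)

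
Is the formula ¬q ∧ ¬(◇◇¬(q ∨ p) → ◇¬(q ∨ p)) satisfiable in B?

1. ¬q ∧ ¬(◇◇¬(q ∨ p) → ◇¬(q ∨ p)), 0
2. ¬q, 0
3. ¬(◇◇¬(q ∨ p) → ◇¬(q ∨ p)), 0
4. ◇◇¬(q ∨ p), 0
5. ¬◇¬(q ∨ p), 0
6. q ∨ p, 0
7. p, 0
8. ◇¬(q ∨ p), 1
9. q ∨ p, 1
10. p, 1
11. ¬(q ∨ p), 2
12. ¬q, 2
13. ¬p, 2
Accessibility: 0R0, 0R1, 1R0, 1R1, 1R2, 2R1, 2R2

Satisfiable (open branch found)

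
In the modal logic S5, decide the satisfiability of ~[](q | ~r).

1. ~[](q | ~r), w0
2. ~(q | ~r), w1
3. ~q, w1
4. r, w1
Accessibility: w0Rw0, w0Rw1, w1Rw0, w1Rw1

Yes, satisfiable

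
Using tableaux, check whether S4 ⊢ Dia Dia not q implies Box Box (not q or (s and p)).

Tableau for the negation not (Dia Dia not q implies Box Box (not q or (s and p))):
1. not (Dia Dia not q implies Box Box (not q or (s and p))), u
2. Dia Dia not q, u   [neg-implies-rule on 1]
3. not Box Box (not q or (s and p)), u   [neg-implies-rule on 1]
4. Dia not q, v   [Dia-rule on 2: fresh world v, uRv]
5. not Box (not q or (s and p)), w   [neg-Box-rule on 3: fresh world w, uRw]
6. not q, x   [Dia-rule on 4: fresh world x, vRx]
7. not (not q or (s and p)), y   [neg-Box-rule on 5: fresh world y, wRy]
8. q, y   [neg-or-rule on 7]
9. not (s and p), y   [neg-or-rule on 7]
10. not p, y   [neg-and-rule on 9 (branches; this branch)]
Accessibility: uRu, uRv, uRw, uRx, uRy, vRv, vRx, wRw, wRy, xRx, yRy
The negation has an open branch (countermodel exists).

Not valid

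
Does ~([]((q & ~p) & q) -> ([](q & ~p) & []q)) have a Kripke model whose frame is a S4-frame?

1. ~([]((q & ~p) & q) -> ([](q & ~p) & []q)), 0
2. []((q & ~p) & q), 0
3. ~([](q & ~p) & []q), 0
4. (q & ~p) & q, 0
5. q & ~p, 0
6. q, 0
7. ~p, 0
8. ~[](q & ~p), 0
9. ~(q & ~p), 1
10. (q & ~p) & q, 1
11. q & ~p, 1
12. q, 1
13. ~p, 1
14. p, 1
Accessibility: 0R0, 0R1, 1R1
Branch closes: p and ~p both at 1.
All branches of the tableau close; one closing branch shown above.

No, unsatisfiable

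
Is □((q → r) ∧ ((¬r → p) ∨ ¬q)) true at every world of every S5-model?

No, not valid

Tableau for the negation ¬□((q → r) ∧ ((¬r → p) ∨ ¬q)):
1. ¬□((q → r) ∧ ((¬r → p) ∨ ¬q)), w0
2. ¬((q → r) ∧ ((¬r → p) ∨ ¬q)), w1
3. ¬((¬r → p) ∨ ¬q), w1
4. ¬(¬r → p), w1
5. q, w1
6. ¬r, w1
7. ¬p, w1
Accessibility: w0Rw0, w0Rw1, w1Rw0, w1Rw1
The negation has an open branch (countermodel exists).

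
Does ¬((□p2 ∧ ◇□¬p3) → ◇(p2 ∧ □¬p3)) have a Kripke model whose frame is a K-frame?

1. ¬((□p2 ∧ ◇□¬p3) → ◇(p2 ∧ □¬p3)), u
2. □p2 ∧ ◇□¬p3, u
3. ¬◇(p2 ∧ □¬p3), u
4. □p2, u
5. ◇□¬p3, u
6. □¬p3, v
7. ¬(p2 ∧ □¬p3), v
8. p2, v
9. ¬□¬p3, v
10. p3, w
11. ¬p3, w
Accessibility: uRv, vRw
Branch closes: p3 and ¬p3 both at w.
All branches of the tableau close; one closing branch shown above.

No, unsatisfiable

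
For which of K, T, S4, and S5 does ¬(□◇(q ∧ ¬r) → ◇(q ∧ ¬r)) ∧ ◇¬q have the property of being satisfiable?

K

K-tableau for the formula:
1. ¬(□◇(q ∧ ¬r) → ◇(q ∧ ¬r)) ∧ ◇¬q, u
2. ¬(□◇(q ∧ ¬r) → ◇(q ∧ ¬r)), u
3. ◇¬q, u
4. □◇(q ∧ ¬r), u
5. ¬◇(q ∧ ¬r), u
6. ¬q, v
7. ◇(q ∧ ¬r), v
8. ¬(q ∧ ¬r), v
9. r, v
10. q ∧ ¬r, w
11. q, w
12. ¬r, w
Accessibility: uRv, vRw
Complete open branch: satisfiable in K.
T-tableau for the formula:
1. ¬(□◇(q ∧ ¬r) → ◇(q ∧ ¬r)) ∧ ◇¬q, u
2. ¬(□◇(q ∧ ¬r) → ◇(q ∧ ¬r)), u
3. ◇¬q, u
4. □◇(q ∧ ¬r), u
5. ¬◇(q ∧ ¬r), u
6. ◇(q ∧ ¬r), u
7. ¬(q ∧ ¬r), u
8. r, u
9. ¬q, v
10. ◇(q ∧ ¬r), v
11. ¬(q ∧ ¬r), v
12. r, v
13. q ∧ ¬r, w
14. q, w
15. ¬r, w
16. ◇(q ∧ ¬r), w
17. ¬(q ∧ ¬r), w
18. r, w
Accessibility: uRu, uRv, uRw, vRv, wRw
Branch closes: r and ¬r both at w.
Every branch closes (one shown): unsatisfiable in T, hence also in S4, S5 (every S4/S5-frame is a T-frame).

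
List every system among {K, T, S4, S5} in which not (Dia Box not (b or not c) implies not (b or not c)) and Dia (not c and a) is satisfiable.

S5-tableau for the formula:
1. not (Dia Box not (b or not c) implies not (b or not c)) and Dia (not c and a), w0
2. not (Dia Box not (b or not c) implies not (b or not c)), w0
3. Dia (not c and a), w0
4. Dia Box not (b or not c), w0
5. b or not c, w0
6. not c, w0
7. not c and a, w1
8. not c, w1
9. a, w1
10. Box not (b or not c), w2
11. not (b or not c), w0
12. not b, w0
13. c, w0
Accessibility: w0Rw0, w0Rw1, w0Rw2, w1Rw0, w1Rw1, w1Rw2, w2Rw0, w2Rw1, w2Rw2
Branch closes: c and not c both at w0.
Every branch closes (one shown): unsatisfiable in S5.
S4-tableau for the formula:
1. not (Dia Box not (b or not c) implies not (b or not c)) and Dia (not c and a), w0
2. not (Dia Box not (b or not c) implies not (b or not c)), w0
3. Dia (not c and a), w0
4. Dia Box not (b or not c), w0
5. b or not c, w0
6. not c, w0
7. not c and a, w1
8. not c, w1
9. a, w1
10. Box not (b or not c), w2
11. not (b or not c), w2
12. not b, w2
13. c, w2
Accessibility: w0Rw0, w0Rw1, w0Rw2, w1Rw1, w2Rw2
Complete open branch: satisfiable in S4, hence also in K, T (this S4-model is also a K-model and a T-model).

K, T, S4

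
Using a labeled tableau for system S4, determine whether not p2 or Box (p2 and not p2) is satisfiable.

Yes, satisfiable

1. not p2 or Box (p2 and not p2), 0
2. not p2, 0
Accessibility: 0R0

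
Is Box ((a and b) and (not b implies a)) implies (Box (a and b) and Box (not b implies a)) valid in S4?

Valid

Tableau for the negation not (Box ((a and b) and (not b implies a)) implies (Box (a and b) and Box (not b implies a))):
1. not (Box ((a and b) and (not b implies a)) implies (Box (a and b) and Box (not b implies a))), u
2. Box ((a and b) and (not b implies a)), u
3. not (Box (a and b) and Box (not b implies a)), u
4. (a and b) and (not b implies a), u
5. a and b, u
6. not b implies a, u
7. a, u
8. b, u
9. not Box (not b implies a), u
10. not (not b implies a), v
11. not b, v
12. not a, v
13. (a and b) and (not b implies a), v
14. a and b, v
15. not b implies a, v
16. a, v
17. b, v
Accessibility: uRu, uRv, vRv
Branch closes: a and not a both at v.
Every branch of the negation's tableau closes; the branch above is one of them.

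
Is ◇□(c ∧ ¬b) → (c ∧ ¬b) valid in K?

Invalid (countermodel exists)

Tableau for the negation ¬(◇□(c ∧ ¬b) → (c ∧ ¬b)):
1. ¬(◇□(c ∧ ¬b) → (c ∧ ¬b)), 0
2. ◇□(c ∧ ¬b), 0   [¬→-rule on 1]
3. ¬(c ∧ ¬b), 0   [¬→-rule on 1]
4. b, 0   [¬∧-rule on 3 (branches; this branch)]
5. □(c ∧ ¬b), 1   [◇-rule on 2: fresh world 1, 0R1]
Accessibility: 0R1
The negation has an open branch (countermodel exists).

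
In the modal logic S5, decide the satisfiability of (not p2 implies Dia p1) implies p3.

Satisfiable (open branch found)

1. (not p2 implies Dia p1) implies p3, 0
2. p3, 0   [implies-rule on 1 (branches; this branch)]
Accessibility: 0R0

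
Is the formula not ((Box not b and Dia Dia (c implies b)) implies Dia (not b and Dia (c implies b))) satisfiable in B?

No, unsatisfiable

1. not ((Box not b and Dia Dia (c implies b)) implies Dia (not b and Dia (c implies b))), 0
2. Box not b and Dia Dia (c implies b), 0
3. not Dia (not b and Dia (c implies b)), 0
4. Box not b, 0
5. Dia Dia (c implies b), 0
6. not (not b and Dia (c implies b)), 0
7. not b, 0
8. not Dia (c implies b), 0
9. not (c implies b), 0
10. c, 0
11. Dia (c implies b), 1
12. not (not b and Dia (c implies b)), 1
13. not b, 1
14. not (c implies b), 1
15. c, 1
16. not Dia (c implies b), 1
17. c implies b, 2
18. not (c implies b), 2
19. c, 2
20. not b, 2
21. b, 2
Accessibility: 0R0, 0R1, 1R0, 1R1, 1R2, 2R1, 2R2
Branch closes: b and not b both at 2.
All branches of the tableau close; one closing branch shown above.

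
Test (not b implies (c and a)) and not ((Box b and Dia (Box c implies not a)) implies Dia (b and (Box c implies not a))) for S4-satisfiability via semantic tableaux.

No, unsatisfiable

1. (not b implies (c and a)) and not ((Box b and Dia (Box c implies not a)) implies Dia (b and (Box c implies not a))), w0
2. not b implies (c and a), w0   [and-rule on 1]
3. not ((Box b and Dia (Box c implies not a)) implies Dia (b and (Box c implies not a))), w0   [and-rule on 1]
4. Box b and Dia (Box c implies not a), w0   [neg-implies-rule on 3]
5. not Dia (b and (Box c implies not a)), w0   [neg-implies-rule on 3]
6. Box b, w0   [and-rule on 4]
7. Dia (Box c implies not a), w0   [and-rule on 4]
8. not (b and (Box c implies not a)), w0   [neg-Dia-rule on 5 via w0Rw0]
9. b, w0   [Box-rule on 6 via w0Rw0]
10. c and a, w0   [implies-rule on 2 (branches; this branch)]
11. c, w0   [and-rule on 10]
12. a, w0   [and-rule on 10]
13. not (Box c implies not a), w0   [neg-and-rule on 8 (branches; this branch)]
14. Box c, w0   [neg-implies-rule on 13]
15. Box c implies not a, w1   [Dia-rule on 7: fresh world w1, w0Rw1]
16. not (b and (Box c implies not a)), w1   [neg-Dia-rule on 5 via w0Rw1]
17. b, w1   [Box-rule on 6 via w0Rw1]
18. c, w1   [Box-rule on 14 via w0Rw1]
19. not Box c, w1   [implies-rule on 15 (branches; this branch)]
20. not (Box c implies not a), w1   [neg-and-rule on 16 (branches; this branch)]
21. Box c, w1   [neg-implies-rule on 20]
22. a, w1   [neg-implies-rule on 20]
23. not c, w2   [neg-Box-rule on 19: fresh world w2, w1Rw2]
24. not (b and (Box c implies not a)), w2   [neg-Dia-rule on 5 via w0Rw2]
25. b, w2   [Box-rule on 6 via w0Rw2]
26. c, w2   [Box-rule on 14 via w0Rw2]
Accessibility: w0Rw0, w0Rw1, w0Rw2, w1Rw1, w1Rw2, w2Rw2
Branch closes: c and not c both at w2.
(One branch shown.) All branches close.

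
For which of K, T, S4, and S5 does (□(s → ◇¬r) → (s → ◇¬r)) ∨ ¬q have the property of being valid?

K-tableau for the negation ¬((□(s → ◇¬r) → (s → ◇¬r)) ∨ ¬q):
1. ¬((□(s → ◇¬r) → (s → ◇¬r)) ∨ ¬q), 0
2. ¬(□(s → ◇¬r) → (s → ◇¬r)), 0
3. q, 0
4. □(s → ◇¬r), 0
5. ¬(s → ◇¬r), 0
6. s, 0
7. ¬◇¬r, 0
Complete open branch: countermodel on a K-frame, so not valid in K.
T-tableau for the negation ¬((□(s → ◇¬r) → (s → ◇¬r)) ∨ ¬q):
1. ¬((□(s → ◇¬r) → (s → ◇¬r)) ∨ ¬q), 0
2. ¬(□(s → ◇¬r) → (s → ◇¬r)), 0
3. q, 0
4. □(s → ◇¬r), 0
5. ¬(s → ◇¬r), 0
6. s, 0
7. ¬◇¬r, 0
8. s → ◇¬r, 0
9. r, 0
10. ◇¬r, 0
11. ¬r, 1
12. s → ◇¬r, 1
13. r, 1
Accessibility: 0R0, 0R1, 1R1
Branch closes: r and ¬r both at 1.
Every branch closes (one shown): valid in T, hence also in S4, S5 (every theorem of T is a theorem of S4 and S5).

T, S4, S5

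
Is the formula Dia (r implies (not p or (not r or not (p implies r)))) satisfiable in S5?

1. Dia (r implies (not p or (not r or not (p implies r)))), w0
2. r implies (not p or (not r or not (p implies r))), w1
3. not p or (not r or not (p implies r)), w1
4. not r or not (p implies r), w1
5. not (p implies r), w1
6. p, w1
7. not r, w1
Accessibility: w0Rw0, w0Rw1, w1Rw0, w1Rw1

Yes, satisfiable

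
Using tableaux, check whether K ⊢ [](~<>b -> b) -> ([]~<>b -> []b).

Tableau for the negation ~([](~<>b -> b) -> ([]~<>b -> []b)):
1. ~([](~<>b -> b) -> ([]~<>b -> []b)), w0
2. [](~<>b -> b), w0
3. ~([]~<>b -> []b), w0
4. []~<>b, w0
5. ~[]b, w0
6. ~b, w1
7. ~<>b -> b, w1
8. ~<>b, w1
9. <>b, w1
10. b, w2
11. ~b, w2
Accessibility: w0Rw1, w1Rw2
Branch closes: b and ~b both at w2.
All branches of the negation close; one closing branch shown above.

Valid in K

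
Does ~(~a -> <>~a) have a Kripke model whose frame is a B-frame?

No, unsatisfiable

1. ~(~a -> <>~a), u
2. ~a, u   [~->-rule on 1]
3. ~<>~a, u   [~->-rule on 1]
4. a, u   [~<>-rule on 3 via uRu]
Accessibility: uRu
Branch closes: a and ~a both at u.
All branches of the tableau close; one closing branch shown above.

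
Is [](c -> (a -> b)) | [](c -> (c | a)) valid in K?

Tableau for the negation ~([](c -> (a -> b)) | [](c -> (c | a))):
1. ~([](c -> (a -> b)) | [](c -> (c | a))), u
2. ~[](c -> (a -> b)), u
3. ~[](c -> (c | a)), u
4. ~(c -> (a -> b)), v
5. c, v
6. ~(a -> b), v
7. a, v
8. ~b, v
9. ~(c -> (c | a)), w
10. c, w
11. ~(c | a), w
12. ~c, w
13. ~a, w
Accessibility: uRv, uRw
Branch closes: c and ~c both at w.
Every branch of the negation's tableau closes; the branch above is one of them.

Valid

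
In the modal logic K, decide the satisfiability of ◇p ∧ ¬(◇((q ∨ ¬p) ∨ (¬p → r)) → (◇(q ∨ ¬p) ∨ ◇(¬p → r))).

1. ◇p ∧ ¬(◇((q ∨ ¬p) ∨ (¬p → r)) → (◇(q ∨ ¬p) ∨ ◇(¬p → r))), u
2. ◇p, u   [∧-rule on 1]
3. ¬(◇((q ∨ ¬p) ∨ (¬p → r)) → (◇(q ∨ ¬p) ∨ ◇(¬p → r))), u   [∧-rule on 1]
4. ◇((q ∨ ¬p) ∨ (¬p → r)), u   [¬→-rule on 3]
5. ¬(◇(q ∨ ¬p) ∨ ◇(¬p → r)), u   [¬→-rule on 3]
6. ¬◇(q ∨ ¬p), u   [¬∨-rule on 5]
7. ¬◇(¬p → r), u   [¬∨-rule on 5]
8. p, v   [◇-rule on 2: fresh world v, uRv]
9. ¬(q ∨ ¬p), v   [¬◇-rule on 6 via uRv]
10. ¬q, v   [¬∨-rule on 9]
11. ¬(¬p → r), v   [¬◇-rule on 7 via uRv]
12. ¬p, v   [¬→-rule on 11]
13. ¬r, v   [¬→-rule on 11]
Accessibility: uRv
Branch closes: p and ¬p both at v.
(One branch shown.) All branches close.

Unsatisfiable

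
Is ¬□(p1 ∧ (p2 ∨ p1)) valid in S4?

Tableau for the negation □(p1 ∧ (p2 ∨ p1)):
1. □(p1 ∧ (p2 ∨ p1)), 0
2. p1 ∧ (p2 ∨ p1), 0   [□-rule on 1 via 0R0]
3. p1, 0   [∧-rule on 2]
4. p2 ∨ p1, 0   [∧-rule on 2]
Accessibility: 0R0
The negation has an open branch (countermodel exists).

No, not valid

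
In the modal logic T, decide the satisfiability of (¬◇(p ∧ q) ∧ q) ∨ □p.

1. (¬◇(p ∧ q) ∧ q) ∨ □p, 0
2. □p, 0
3. p, 0
Accessibility: 0R0

Yes, satisfiable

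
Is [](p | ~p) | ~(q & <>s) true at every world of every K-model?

Valid

Tableau for the negation ~([](p | ~p) | ~(q & <>s)):
1. ~([](p | ~p) | ~(q & <>s)), u
2. ~[](p | ~p), u
3. q & <>s, u
4. q, u
5. <>s, u
6. ~(p | ~p), v
7. ~p, v
8. p, v
Accessibility: uRv
Branch closes: p and ~p both at v.
Every branch of the negation's tableau closes; the branch above is one of them.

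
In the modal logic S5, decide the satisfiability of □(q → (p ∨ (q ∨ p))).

1. □(q → (p ∨ (q ∨ p))), 0
2. q → (p ∨ (q ∨ p)), 0
3. p ∨ (q ∨ p), 0
4. q ∨ p, 0
5. p, 0
Accessibility: 0R0

Satisfiable (open branch found)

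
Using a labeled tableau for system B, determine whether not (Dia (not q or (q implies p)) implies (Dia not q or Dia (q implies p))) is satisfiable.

Unsatisfiable

1. not (Dia (not q or (q implies p)) implies (Dia not q or Dia (q implies p))), u
2. Dia (not q or (q implies p)), u
3. not (Dia not q or Dia (q implies p)), u
4. not Dia not q, u
5. not Dia (q implies p), u
6. q, u
7. not (q implies p), u
8. not p, u
9. not q or (q implies p), v
10. q, v
11. not (q implies p), v
12. not p, v
13. q implies p, v
14. p, v
Accessibility: uRu, uRv, vRu, vRv
Branch closes: p and not p both at v.
All branches of the tableau close; one closing branch shown above.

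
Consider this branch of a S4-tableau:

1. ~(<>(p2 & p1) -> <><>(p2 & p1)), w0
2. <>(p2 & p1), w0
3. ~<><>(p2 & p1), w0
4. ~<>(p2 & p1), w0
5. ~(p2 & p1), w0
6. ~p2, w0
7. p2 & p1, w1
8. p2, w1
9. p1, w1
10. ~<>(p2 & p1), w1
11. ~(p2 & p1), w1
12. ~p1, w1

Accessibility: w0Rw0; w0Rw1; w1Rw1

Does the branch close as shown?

Closed

Both p1 and ~p1 appear at w1.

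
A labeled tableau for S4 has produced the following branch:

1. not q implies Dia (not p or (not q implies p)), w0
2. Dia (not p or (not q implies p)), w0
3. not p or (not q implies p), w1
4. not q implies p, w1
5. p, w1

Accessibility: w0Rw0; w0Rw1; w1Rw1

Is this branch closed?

No world carries both an atom and its negation.

Open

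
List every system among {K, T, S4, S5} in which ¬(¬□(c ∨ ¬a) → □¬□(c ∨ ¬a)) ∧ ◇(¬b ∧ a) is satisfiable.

K, T, S4

S4-tableau for the formula:
1. ¬(¬□(c ∨ ¬a) → □¬□(c ∨ ¬a)) ∧ ◇(¬b ∧ a), w0
2. ¬(¬□(c ∨ ¬a) → □¬□(c ∨ ¬a)), w0
3. ◇(¬b ∧ a), w0
4. ¬□(c ∨ ¬a), w0
5. ¬□¬□(c ∨ ¬a), w0
6. ¬b ∧ a, w1
7. ¬b, w1
8. a, w1
9. ¬(c ∨ ¬a), w2
10. ¬c, w2
11. a, w2
12. □(c ∨ ¬a), w3
13. c ∨ ¬a, w3
14. ¬a, w3
Accessibility: w0Rw0, w0Rw1, w0Rw2, w0Rw3, w1Rw1, w2Rw2, w3Rw3
Complete open branch: satisfiable in S4, hence also in K, T (this S4-model is also a K-model and a T-model).
S5-tableau for the formula:
1. ¬(¬□(c ∨ ¬a) → □¬□(c ∨ ¬a)) ∧ ◇(¬b ∧ a), w0
2. ¬(¬□(c ∨ ¬a) → □¬□(c ∨ ¬a)), w0
3. ◇(¬b ∧ a), w0
4. ¬□(c ∨ ¬a), w0
5. ¬□¬□(c ∨ ¬a), w0
6. ¬b ∧ a, w1
7. ¬b, w1
8. a, w1
9. ¬(c ∨ ¬a), w2
10. ¬c, w2
11. a, w2
12. □(c ∨ ¬a), w3
13. c ∨ ¬a, w0
14. c ∨ ¬a, w1
15. c ∨ ¬a, w2
16. c ∨ ¬a, w3
17. ¬a, w0
18. c, w1
19. ¬a, w2
Accessibility: w0Rw0, w0Rw1, w0Rw2, w0Rw3, w1Rw0, w1Rw1, w1Rw2, w1Rw3, w2Rw0, w2Rw1, w2Rw2, w2Rw3, w3Rw0, w3Rw1, w3Rw2, w3Rw3
Branch closes: a and ¬a both at w2.
Every branch closes (one shown): unsatisfiable in S5.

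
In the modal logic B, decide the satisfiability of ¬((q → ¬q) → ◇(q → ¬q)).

No, unsatisfiable

1. ¬((q → ¬q) → ◇(q → ¬q)), 0
2. q → ¬q, 0
3. ¬◇(q → ¬q), 0
4. ¬(q → ¬q), 0
5. q, 0
6. ¬q, 0
Accessibility: 0R0
Branch closes: q and ¬q both at 0.
Every branch closes; the branch above is one of them.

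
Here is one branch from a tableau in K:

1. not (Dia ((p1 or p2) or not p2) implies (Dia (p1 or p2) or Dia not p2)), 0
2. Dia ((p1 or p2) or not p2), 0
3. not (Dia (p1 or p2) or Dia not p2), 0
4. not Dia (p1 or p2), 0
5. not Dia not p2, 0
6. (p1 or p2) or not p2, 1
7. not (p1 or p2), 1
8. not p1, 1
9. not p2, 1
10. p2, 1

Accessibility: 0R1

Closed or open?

Both p2 and not p2 appear at 1.

Closed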